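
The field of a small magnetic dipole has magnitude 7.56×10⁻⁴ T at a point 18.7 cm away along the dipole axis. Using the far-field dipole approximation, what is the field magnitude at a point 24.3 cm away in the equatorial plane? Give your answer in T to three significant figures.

B ≈ 1.72×10⁻⁴ T

Dipole fields scale as 1/r³ in the far field.
The axial field is twice the equatorial field at the same r, so the geometry factor is 1/2.
B₂ = B₁ · (1/2) · (r₁/r₂)³ = 7.56×10⁻⁴ · 0.5 · (18.7/24.3)³.
(r₁/r₂)³ = (0.7695)³ = 0.4557.
B₂ ≈ 1.723×10⁻⁴ T.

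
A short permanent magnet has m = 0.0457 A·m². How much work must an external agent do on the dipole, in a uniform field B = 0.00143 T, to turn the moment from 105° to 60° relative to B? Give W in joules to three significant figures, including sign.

W_ext = ΔU = −mB cosθ₂ + mB cosθ₁ = mB(cosθ₁ − cosθ₂).
W = (0.0457)(0.00143)·(cos105° − cos60°) = (6.535×10⁻⁵)·(-0.7588) = -4.959×10⁻⁵ J.

W ≈ -4.96×10⁻⁵ J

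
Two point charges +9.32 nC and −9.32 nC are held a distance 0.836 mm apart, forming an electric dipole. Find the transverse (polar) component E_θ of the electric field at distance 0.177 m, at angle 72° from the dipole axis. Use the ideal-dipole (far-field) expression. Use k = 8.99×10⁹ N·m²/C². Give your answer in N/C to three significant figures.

E_θ ≈ 12.0 N/C

Dipole moment p = qd = (9.32×10⁻⁹ C)(8.36×10⁻⁴ m) = 7.792×10⁻¹² C·m.
For a dipole, E_θ = (kp sinθ)/r³.
kp/r³ = (8.99×10⁹)(7.792×10⁻¹²)/(0.177)³ = 12.63 N/C.
E_θ = 12.63·sin72° = 12.01 N/C.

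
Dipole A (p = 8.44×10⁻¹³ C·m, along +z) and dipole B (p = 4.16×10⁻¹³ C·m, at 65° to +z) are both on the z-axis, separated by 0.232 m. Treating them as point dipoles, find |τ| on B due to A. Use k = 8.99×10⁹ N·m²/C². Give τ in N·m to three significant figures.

τ ≈ 4.58×10⁻¹³ N·m

The second dipole sits on the axis of the first, so the field there is axial: E₁ = 2kp₁/r³ along +z.
E₁ = 2(8.99×10⁹)(8.44×10⁻¹³)/(0.232)³ = 1.215 N/C.
Torque on the second dipole: τ = p₂ E₁ sinθ.
τ = (4.16×10⁻¹³)(1.215)·sin65° = 4.582×10⁻¹³ N·m.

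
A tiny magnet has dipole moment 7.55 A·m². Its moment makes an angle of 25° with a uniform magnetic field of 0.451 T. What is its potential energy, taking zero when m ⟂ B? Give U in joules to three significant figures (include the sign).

U = −m·B = −mB cosθ.
U = −(7.55)(0.451)·cos25° = -3.086 J.

U ≈ -3.09 J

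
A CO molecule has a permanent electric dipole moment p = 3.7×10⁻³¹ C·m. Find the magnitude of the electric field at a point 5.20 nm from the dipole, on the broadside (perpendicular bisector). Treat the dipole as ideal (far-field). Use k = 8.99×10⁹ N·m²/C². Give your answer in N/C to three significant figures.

E ≈ 2.37×10⁴ N/C

In the equatorial plane E = kp/r³.
E = (8.99×10⁹)(3.70×10⁻³¹) / (5.20×10⁻⁹)³ = 2.366×10⁴ N/C.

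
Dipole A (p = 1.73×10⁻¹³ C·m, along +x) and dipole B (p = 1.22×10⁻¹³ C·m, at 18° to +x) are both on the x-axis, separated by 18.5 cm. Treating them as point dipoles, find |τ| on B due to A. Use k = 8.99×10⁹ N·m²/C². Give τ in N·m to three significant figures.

The second dipole sits on the axis of the first, so the field there is axial: E₁ = 2kp₁/r³ along +x.
E₁ = 2(8.99×10⁹)(1.73×10⁻¹³)/(0.185)³ = 0.4913 N/C.
Torque on the second dipole: τ = p₂ E₁ sinθ.
τ = (1.22×10⁻¹³)(0.4913)·sin18° = 1.852×10⁻¹⁴ N·m.

τ ≈ 1.85×10⁻¹⁴ N·m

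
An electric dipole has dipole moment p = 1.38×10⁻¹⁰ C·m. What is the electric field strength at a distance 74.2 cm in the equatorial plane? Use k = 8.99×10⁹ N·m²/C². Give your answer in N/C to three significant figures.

In the equatorial plane E = kp/r³.
E = (8.99×10⁹)(1.38×10⁻¹⁰) / (0.742)³ = 3.037 N/C.

E ≈ 3.04 N/C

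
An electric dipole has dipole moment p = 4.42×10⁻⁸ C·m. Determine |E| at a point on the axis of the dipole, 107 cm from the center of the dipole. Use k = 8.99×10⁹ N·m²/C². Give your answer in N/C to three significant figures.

On the dipole axis E = 2kp/r³.
E = 2·(8.99×10⁹)(4.42×10⁻⁸) / (1.07)³ = 648.7 N/C.

E ≈ 649 N/C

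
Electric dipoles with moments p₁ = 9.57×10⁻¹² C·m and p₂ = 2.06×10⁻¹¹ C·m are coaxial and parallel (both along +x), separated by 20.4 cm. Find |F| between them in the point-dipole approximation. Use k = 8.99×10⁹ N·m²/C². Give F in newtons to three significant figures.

On-axis field of dipole 1 at distance r: E = 2kp₁/r³. Force on dipole 2 is F = p₂·dE/dr (gradient along axis).
dE/dr = −6kp₁/r⁴, so |F| = 6kp₁p₂/r⁴ (attractive for aligned moments).
F = 6(8.99×10⁹)(9.57×10⁻¹²)(2.06×10⁻¹¹)/(0.204)⁴ = 6.140×10⁻⁹ N.

F ≈ 6.14×10⁻⁹ N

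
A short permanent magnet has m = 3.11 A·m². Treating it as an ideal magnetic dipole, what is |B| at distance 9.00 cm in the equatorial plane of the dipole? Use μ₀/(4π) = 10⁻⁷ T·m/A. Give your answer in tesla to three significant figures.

In the equatorial plane B = (μ₀/4π)·m/r³ (half the axial value).
B = (10⁻⁷)·(3.11) / (0.0900)³ = 4.266×10⁻⁴ T.

B ≈ 4.27×10⁻⁴ T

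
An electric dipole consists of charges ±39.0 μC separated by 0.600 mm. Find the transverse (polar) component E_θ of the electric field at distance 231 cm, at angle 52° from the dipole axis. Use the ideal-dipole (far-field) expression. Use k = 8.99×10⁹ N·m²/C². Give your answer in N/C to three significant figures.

Dipole moment p = qd = (3.90×10⁻⁵ C)(6.00×10⁻⁴ m) = 2.34×10⁻⁸ C·m.
For a dipole, E_θ = (kp sinθ)/r³.
kp/r³ = (8.99×10⁹)(2.34×10⁻⁸)/(2.31)³ = 17.07 N/C.
E_θ = 17.07·sin52° = 13.45 N/C.

E_θ ≈ 13.4 N/C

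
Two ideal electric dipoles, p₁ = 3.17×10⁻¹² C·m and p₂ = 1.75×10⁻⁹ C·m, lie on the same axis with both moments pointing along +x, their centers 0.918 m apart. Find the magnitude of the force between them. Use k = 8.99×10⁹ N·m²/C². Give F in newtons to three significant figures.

F ≈ 4.21×10⁻¹⁰ N

On-axis field of dipole 1 at distance r: E = 2kp₁/r³. Force on dipole 2 is F = p₂·dE/dr (gradient along axis).
dE/dr = −6kp₁/r⁴, so |F| = 6kp₁p₂/r⁴ (attractive for aligned moments).
F = 6(8.99×10⁹)(3.17×10⁻¹²)(1.75×10⁻⁹)/(0.918)⁴ = 4.213×10⁻¹⁰ N.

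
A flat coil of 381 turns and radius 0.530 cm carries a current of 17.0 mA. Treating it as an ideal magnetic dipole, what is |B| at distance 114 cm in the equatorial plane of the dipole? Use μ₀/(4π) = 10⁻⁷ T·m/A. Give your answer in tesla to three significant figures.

m = NIA = NIπa² = 381·(0.0170)·π·(0.00530)² = 5.716×10⁻⁴ A·m².
In the equatorial plane B = (μ₀/4π)·m/r³ (half the axial value).
B = (10⁻⁷)·(5.716×10⁻⁴) / (1.14)³ = 3.858×10⁻¹¹ T.

B ≈ 3.86×10⁻¹¹ T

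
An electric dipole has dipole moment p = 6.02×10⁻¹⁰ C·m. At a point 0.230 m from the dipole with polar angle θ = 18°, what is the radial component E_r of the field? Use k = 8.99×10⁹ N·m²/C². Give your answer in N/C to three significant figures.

E_r ≈ 846 N/C

For a dipole, E_r = (2kp cosθ)/r³.
kp/r³ = (8.99×10⁹)(6.02×10⁻¹⁰)/(0.230)³ = 444.8 N/C.
E_r = 2·444.8·cos18° = 846.1 N/C.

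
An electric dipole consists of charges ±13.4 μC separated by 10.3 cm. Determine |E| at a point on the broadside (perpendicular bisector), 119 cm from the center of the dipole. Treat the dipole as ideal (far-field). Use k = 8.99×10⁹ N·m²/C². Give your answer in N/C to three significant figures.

Dipole moment p = qd = (1.34×10⁻⁵ C)(0.103 m) = 1.38×10⁻⁶ C·m.
On the perpendicular bisector E = kp/r³ (half the axial value at the same distance).
E = (8.99×10⁹)(1.38×10⁻⁶) / (1.19)³ = 7362 N/C.

E ≈ 7360 N/C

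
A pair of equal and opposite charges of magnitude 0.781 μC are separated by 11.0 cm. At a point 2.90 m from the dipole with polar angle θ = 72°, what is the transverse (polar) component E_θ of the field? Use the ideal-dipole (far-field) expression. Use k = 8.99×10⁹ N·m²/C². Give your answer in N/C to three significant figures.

E_θ ≈ 30.1 N/C

Dipole moment p = qd = (7.81×10⁻⁷ C)(0.110 m) = 8.591×10⁻⁸ C·m.
For a dipole, E_θ = (kp sinθ)/r³.
kp/r³ = (8.99×10⁹)(8.591×10⁻⁸)/(2.90)³ = 31.67 N/C.
E_θ = 31.67·sin72° = 30.12 N/C.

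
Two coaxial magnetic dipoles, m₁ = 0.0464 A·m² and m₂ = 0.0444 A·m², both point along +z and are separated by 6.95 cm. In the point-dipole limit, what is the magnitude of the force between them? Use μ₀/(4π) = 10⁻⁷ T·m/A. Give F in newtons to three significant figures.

On-axis B of dipole 1: B = (μ₀/4π)·2m₁/r³. Force on dipole 2: F = m₂·dB/dr.
dB/dr = −(μ₀/4π)·6m₁/r⁴, so |F| = (μ₀/4π)·6m₁m₂/r⁴.
F = 6(10⁻⁷)(0.0464)(0.0444)/(0.0695)⁴ = 5.298×10⁻⁵ N.

F ≈ 5.30×10⁻⁵ N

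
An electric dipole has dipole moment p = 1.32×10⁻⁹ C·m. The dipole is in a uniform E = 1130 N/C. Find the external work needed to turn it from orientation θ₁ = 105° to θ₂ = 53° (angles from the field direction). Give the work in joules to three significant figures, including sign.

W ≈ -1.28×10⁻⁶ J

W_ext = ΔU = U(θ₂) − U(θ₁) = −pE cosθ₂ − (−pE cosθ₁) = pE(cosθ₁ − cosθ₂).
W = (1.32×10⁻⁹)(1130)·(cos105° − cos53°) = (1.492×10⁻⁶)·(-0.8606) = -1.284×10⁻⁶ J.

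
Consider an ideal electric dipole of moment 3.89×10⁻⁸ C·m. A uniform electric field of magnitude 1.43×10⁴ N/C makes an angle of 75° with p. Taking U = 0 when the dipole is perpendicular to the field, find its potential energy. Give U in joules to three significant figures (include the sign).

U ≈ -1.44×10⁻⁴ J

U = −p·E = −pE cosθ.
U = −(3.89×10⁻⁸)(1.43×10⁴)·cos75° = -1.440×10⁻⁴ J.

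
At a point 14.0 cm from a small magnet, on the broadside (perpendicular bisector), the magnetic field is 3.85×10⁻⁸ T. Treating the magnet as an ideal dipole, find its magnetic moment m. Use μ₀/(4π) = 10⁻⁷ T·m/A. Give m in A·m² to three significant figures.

In the equatorial plane B = (μ₀/4π)·m/r³, so m = Br³·4π/(μ₀).
m = (3.85×10⁻⁸)·(0.140)³ / (10⁻⁷) = 0.001056 A·m².

m ≈ 0.00106 A·m²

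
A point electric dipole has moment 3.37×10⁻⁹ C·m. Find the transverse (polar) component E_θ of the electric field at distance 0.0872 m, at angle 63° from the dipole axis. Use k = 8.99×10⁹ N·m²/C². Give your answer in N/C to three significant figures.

E_θ ≈ 4.07×10⁴ N/C

For a dipole, E_θ = (kp sinθ)/r³.
kp/r³ = (8.99×10⁹)(3.37×10⁻⁹)/(0.0872)³ = 4.569×10⁴ N/C.
E_θ = 4.569×10⁴·sin63° = 4.071×10⁴ N/C.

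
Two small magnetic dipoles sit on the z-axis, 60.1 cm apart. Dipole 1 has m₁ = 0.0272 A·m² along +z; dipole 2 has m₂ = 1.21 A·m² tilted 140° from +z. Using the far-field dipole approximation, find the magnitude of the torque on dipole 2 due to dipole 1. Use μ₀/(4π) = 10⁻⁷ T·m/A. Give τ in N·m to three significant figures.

τ ≈ 1.95×10⁻⁸ N·m

Dipole B is on the axis of dipole A, so B₁ there is axial: B₁ = (μ₀/4π)·2m₁/r³ along +z.
B₁ = 2(10⁻⁷)(0.0272)/(0.601)³ = 2.506×10⁻⁸ T.
τ = m₂ B₁ sinθ.
τ = (1.21)(2.506×10⁻⁸)·sin140° = 1.949×10⁻⁸ N·m.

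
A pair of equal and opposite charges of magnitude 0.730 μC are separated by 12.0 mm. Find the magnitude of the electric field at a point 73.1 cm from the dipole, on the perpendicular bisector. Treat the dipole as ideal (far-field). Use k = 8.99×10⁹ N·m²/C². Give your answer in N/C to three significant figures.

Dipole moment p = qd = (7.30×10⁻⁷ C)(0.0120 m) = 8.76×10⁻⁹ C·m.
On the perpendicular bisector E = kp/r³ (half the axial value at the same distance).
E = (8.99×10⁹)(8.76×10⁻⁹) / (0.731)³ = 201.6 N/C.

E ≈ 202 N/C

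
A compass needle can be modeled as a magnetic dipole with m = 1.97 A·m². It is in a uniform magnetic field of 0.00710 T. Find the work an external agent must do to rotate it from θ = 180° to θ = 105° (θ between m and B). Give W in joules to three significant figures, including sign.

W_ext = ΔU = −mB cosθ₂ + mB cosθ₁ = mB(cosθ₁ − cosθ₂).
W = (1.97)(0.00710)·(cos180° − cos105°) = (0.01399)·(-0.7412) = -0.01037 J.

W ≈ -0.0104 J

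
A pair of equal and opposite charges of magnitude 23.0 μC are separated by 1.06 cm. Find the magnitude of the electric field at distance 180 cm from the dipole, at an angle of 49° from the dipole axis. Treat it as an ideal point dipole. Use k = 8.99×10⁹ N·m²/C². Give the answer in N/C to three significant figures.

E ≈ 569 N/C

Dipole moment p = qd = (2.30×10⁻⁵ C)(0.0106 m) = 2.438×10⁻⁷ C·m.
At angle θ the dipole field magnitude is E = (kp/r³)·√(1 + 3cos²θ).
kp/r³ = (8.99×10⁹)(2.438×10⁻⁷) / (1.80)³ = 375.8 N/C.
√(1 + 3cos²49°) = √(1 + 3·0.4304) = √2.2912 ≈ 1.5137.
E ≈ 375.8 × 1.514 = 568.9 N/C.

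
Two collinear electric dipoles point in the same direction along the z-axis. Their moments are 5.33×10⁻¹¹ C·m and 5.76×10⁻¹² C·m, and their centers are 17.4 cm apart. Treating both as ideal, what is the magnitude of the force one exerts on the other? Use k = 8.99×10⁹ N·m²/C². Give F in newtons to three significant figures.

On-axis field of dipole 1 at distance r: E = 2kp₁/r³. Force on dipole 2 is F = p₂·dE/dr (gradient along axis).
dE/dr = −6kp₁/r⁴, so |F| = 6kp₁p₂/r⁴ (attractive for aligned moments).
F = 6(8.99×10⁹)(5.33×10⁻¹¹)(5.76×10⁻¹²)/(0.174)⁴ = 1.807×10⁻⁸ N.

F ≈ 1.81×10⁻⁸ N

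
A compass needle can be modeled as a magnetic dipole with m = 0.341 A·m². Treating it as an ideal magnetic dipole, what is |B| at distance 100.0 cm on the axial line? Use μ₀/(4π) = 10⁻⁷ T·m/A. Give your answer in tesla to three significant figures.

B ≈ 6.82×10⁻⁸ T

On axis B = (μ₀/4π)·2m/r³.
B = 2·(10⁻⁷)·(0.341) / (1.00)³ = 6.820×10⁻⁸ T.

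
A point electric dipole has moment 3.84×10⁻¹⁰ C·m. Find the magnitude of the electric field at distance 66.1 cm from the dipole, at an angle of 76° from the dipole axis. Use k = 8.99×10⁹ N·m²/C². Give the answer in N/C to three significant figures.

E ≈ 13.0 N/C

At angle θ the dipole field magnitude is E = (kp/r³)·√(1 + 3cos²θ).
kp/r³ = (8.99×10⁹)(3.84×10⁻¹⁰) / (0.661)³ = 11.95 N/C.
√(1 + 3cos²76°) = √(1 + 3·0.0585) = √1.1756 ≈ 1.0842.
E ≈ 11.95 × 1.084 = 12.96 N/C.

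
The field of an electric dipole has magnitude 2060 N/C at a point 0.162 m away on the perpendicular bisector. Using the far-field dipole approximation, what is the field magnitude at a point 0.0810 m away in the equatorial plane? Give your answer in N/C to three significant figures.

Dipole fields scale as 1/r³ in the far field; the geometry is the same at both points.
E₂ = E₁ · (r₁/r₂)³ = 2060 · (0.162/0.0810)³.
(r₁/r₂)³ = (2)³ = 8.
E₂ ≈ 1.648×10⁴ N/C.

E ≈ 1.65×10⁴ N/C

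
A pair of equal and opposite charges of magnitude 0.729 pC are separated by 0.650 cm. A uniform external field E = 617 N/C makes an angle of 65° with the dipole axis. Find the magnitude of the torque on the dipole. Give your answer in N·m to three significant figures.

Dipole moment p = qd = (7.29×10⁻¹³ C)(0.00650 m) = 4.739×10⁻¹⁵ C·m.
Torque on an electric dipole: τ = pE sinθ.
τ = (4.739×10⁻¹⁵)(617)·sin65° = 2.650×10⁻¹² N·m.

τ ≈ 2.65×10⁻¹² N·m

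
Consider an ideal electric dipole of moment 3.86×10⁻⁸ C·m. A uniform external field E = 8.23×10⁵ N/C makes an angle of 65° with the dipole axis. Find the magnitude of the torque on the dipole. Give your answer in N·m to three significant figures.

Torque on an electric dipole: τ = pE sinθ.
τ = (3.86×10⁻⁸)(8.23×10⁵)·sin65° = 0.02879 N·m.

τ ≈ 0.0288 N·m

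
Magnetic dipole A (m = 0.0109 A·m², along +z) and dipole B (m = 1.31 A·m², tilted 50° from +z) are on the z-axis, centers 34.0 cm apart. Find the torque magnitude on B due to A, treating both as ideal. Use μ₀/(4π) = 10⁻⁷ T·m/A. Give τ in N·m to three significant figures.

Dipole B is on the axis of dipole A, so B₁ there is axial: B₁ = (μ₀/4π)·2m₁/r³ along +z.
B₁ = 2(10⁻⁷)(0.0109)/(0.340)³ = 5.547×10⁻⁸ T.
τ = m₂ B₁ sinθ.
τ = (1.31)(5.547×10⁻⁸)·sin50° = 5.566×10⁻⁸ N·m.

τ ≈ 5.57×10⁻⁸ N·m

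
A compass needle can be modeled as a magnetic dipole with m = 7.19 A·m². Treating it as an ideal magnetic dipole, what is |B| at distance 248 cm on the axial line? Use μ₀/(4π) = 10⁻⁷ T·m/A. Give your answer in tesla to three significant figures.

On axis B = (μ₀/4π)·2m/r³.
B = 2·(10⁻⁷)·(7.19) / (2.48)³ = 9.428×10⁻⁸ T.

B ≈ 9.43×10⁻⁸ T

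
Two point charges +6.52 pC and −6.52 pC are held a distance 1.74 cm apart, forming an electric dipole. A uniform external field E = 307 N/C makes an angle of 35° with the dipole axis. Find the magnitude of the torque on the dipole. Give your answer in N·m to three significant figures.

Dipole moment p = qd = (6.52×10⁻¹² C)(0.0174 m) = 1.134×10⁻¹³ C·m.
Torque on an electric dipole: τ = pE sinθ.
τ = (1.134×10⁻¹³)(307)·sin35° = 1.997×10⁻¹¹ N·m.

τ ≈ 2.00×10⁻¹¹ N·m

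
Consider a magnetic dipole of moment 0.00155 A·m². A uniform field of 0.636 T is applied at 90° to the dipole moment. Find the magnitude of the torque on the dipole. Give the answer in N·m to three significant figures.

Torque on a magnetic dipole: τ = mB sinθ.
τ = (0.00155)(0.636)·sin90° = 9.858×10⁻⁴ N·m.

τ ≈ 9.86×10⁻⁴ N·m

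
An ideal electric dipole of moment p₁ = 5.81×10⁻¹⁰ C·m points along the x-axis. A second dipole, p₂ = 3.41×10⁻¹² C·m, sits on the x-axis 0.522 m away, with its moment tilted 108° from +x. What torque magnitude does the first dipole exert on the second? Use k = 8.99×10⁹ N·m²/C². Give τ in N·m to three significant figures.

The second dipole sits on the axis of the first, so the field there is axial: E₁ = 2kp₁/r³ along +x.
E₁ = 2(8.99×10⁹)(5.81×10⁻¹⁰)/(0.522)³ = 73.44 N/C.
Torque on the second dipole: τ = p₂ E₁ sinθ.
τ = (3.41×10⁻¹²)(73.44)·sin108° = 2.382×10⁻¹⁰ N·m.

τ ≈ 2.38×10⁻¹⁰ N·m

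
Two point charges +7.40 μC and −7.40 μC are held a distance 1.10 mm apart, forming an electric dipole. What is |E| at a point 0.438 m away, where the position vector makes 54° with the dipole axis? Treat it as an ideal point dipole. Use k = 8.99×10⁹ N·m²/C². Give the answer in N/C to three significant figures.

E ≈ 1240 N/C

Dipole moment p = qd = (7.40×10⁻⁶ C)(0.00110 m) = 8.14×10⁻⁹ C·m.
At angle θ the dipole field magnitude is E = (kp/r³)·√(1 + 3cos²θ).
kp/r³ = (8.99×10⁹)(8.14×10⁻⁹) / (0.438)³ = 870.9 N/C.
√(1 + 3cos²54°) = √(1 + 3·0.3455) = √2.0365 ≈ 1.4271.
E ≈ 870.9 × 1.427 = 1243 N/C.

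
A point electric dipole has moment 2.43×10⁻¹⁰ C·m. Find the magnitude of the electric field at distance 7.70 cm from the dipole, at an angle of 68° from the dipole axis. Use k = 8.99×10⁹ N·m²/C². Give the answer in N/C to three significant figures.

E ≈ 5700 N/C

At angle θ the dipole field magnitude is E = (kp/r³)·√(1 + 3cos²θ).
kp/r³ = (8.99×10⁹)(2.43×10⁻¹⁰) / (0.0770)³ = 4785 N/C.
√(1 + 3cos²68°) = √(1 + 3·0.1403) = √1.4210 ≈ 1.1921.
E ≈ 4785 × 1.192 = 5704 N/C.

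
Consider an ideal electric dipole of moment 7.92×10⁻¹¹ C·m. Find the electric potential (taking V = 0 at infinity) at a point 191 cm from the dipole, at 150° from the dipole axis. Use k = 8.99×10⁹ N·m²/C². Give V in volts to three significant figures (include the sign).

The dipole potential is V = kp cosθ / r².
V = (8.99×10⁹)(7.92×10⁻¹¹)·cos150° / (1.91)² = -0.1690 V.

V ≈ -0.169 V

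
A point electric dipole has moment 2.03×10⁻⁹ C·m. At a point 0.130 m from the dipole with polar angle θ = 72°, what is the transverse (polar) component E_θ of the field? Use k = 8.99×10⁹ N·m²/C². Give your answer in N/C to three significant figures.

E_θ ≈ 7900 N/C

For a dipole, E_θ = (kp sinθ)/r³.
kp/r³ = (8.99×10⁹)(2.03×10⁻⁹)/(0.130)³ = 8307 N/C.
E_θ = 8307·sin72° = 7900 N/C.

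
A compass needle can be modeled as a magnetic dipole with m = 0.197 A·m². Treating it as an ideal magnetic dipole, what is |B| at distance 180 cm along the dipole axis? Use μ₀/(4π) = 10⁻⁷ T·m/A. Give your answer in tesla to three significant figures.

On axis B = (μ₀/4π)·2m/r³.
B = 2·(10⁻⁷)·(0.197) / (1.80)³ = 6.756×10⁻⁹ T.

B ≈ 6.76×10⁻⁹ T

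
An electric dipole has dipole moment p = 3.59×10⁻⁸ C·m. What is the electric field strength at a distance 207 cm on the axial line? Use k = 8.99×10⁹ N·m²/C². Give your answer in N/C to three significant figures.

E ≈ 72.8 N/C

On the dipole axis E = 2kp/r³.
E = 2·(8.99×10⁹)(3.59×10⁻⁸) / (2.07)³ = 72.77 N/C.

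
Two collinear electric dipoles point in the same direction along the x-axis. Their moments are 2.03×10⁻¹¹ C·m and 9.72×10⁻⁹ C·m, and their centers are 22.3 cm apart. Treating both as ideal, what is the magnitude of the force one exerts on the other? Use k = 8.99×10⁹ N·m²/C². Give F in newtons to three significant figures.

On-axis field of dipole 1 at distance r: E = 2kp₁/r³. Force on dipole 2 is F = p₂·dE/dr (gradient along axis).
dE/dr = −6kp₁/r⁴, so |F| = 6kp₁p₂/r⁴ (attractive for aligned moments).
F = 6(8.99×10⁹)(2.03×10⁻¹¹)(9.72×10⁻⁹)/(0.223)⁴ = 4.304×10⁻⁶ N.

F ≈ 4.30×10⁻⁶ N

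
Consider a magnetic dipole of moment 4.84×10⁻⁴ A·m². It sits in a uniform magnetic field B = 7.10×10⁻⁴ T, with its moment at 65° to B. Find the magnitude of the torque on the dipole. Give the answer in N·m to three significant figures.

Torque on a magnetic dipole: τ = mB sinθ.
τ = (4.84×10⁻⁴)(7.10×10⁻⁴)·sin65° = 3.114×10⁻⁷ N·m.

τ ≈ 3.11×10⁻⁷ N·m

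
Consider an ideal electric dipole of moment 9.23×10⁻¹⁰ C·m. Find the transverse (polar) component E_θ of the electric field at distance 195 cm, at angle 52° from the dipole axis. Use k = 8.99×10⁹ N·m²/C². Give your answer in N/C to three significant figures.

For a dipole, E_θ = (kp sinθ)/r³.
kp/r³ = (8.99×10⁹)(9.23×10⁻¹⁰)/(1.95)³ = 1.119 N/C.
E_θ = 1.119·sin52° = 0.8818 N/C.

E_θ ≈ 0.882 N/C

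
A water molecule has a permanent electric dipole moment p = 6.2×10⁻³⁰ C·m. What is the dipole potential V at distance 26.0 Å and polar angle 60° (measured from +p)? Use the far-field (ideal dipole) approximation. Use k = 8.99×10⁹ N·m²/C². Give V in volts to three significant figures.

V ≈ 0.00412 V

The dipole potential is V = kp cosθ / r².
V = (8.99×10⁹)(6.20×10⁻³⁰)·cos60° / (2.60×10⁻⁹)² = 0.004123 V.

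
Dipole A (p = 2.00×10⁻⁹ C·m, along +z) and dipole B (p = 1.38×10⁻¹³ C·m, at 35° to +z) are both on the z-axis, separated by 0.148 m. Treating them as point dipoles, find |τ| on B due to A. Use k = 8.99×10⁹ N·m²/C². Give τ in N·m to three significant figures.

τ ≈ 8.78×10⁻¹⁰ N·m

The second dipole sits on the axis of the first, so the field there is axial: E₁ = 2kp₁/r³ along +z.
E₁ = 2(8.99×10⁹)(2.00×10⁻⁹)/(0.148)³ = 1.109×10⁴ N/C.
Torque on the second dipole: τ = p₂ E₁ sinθ.
τ = (1.38×10⁻¹³)(1.109×10⁴)·sin35° = 8.780×10⁻¹⁰ N·m.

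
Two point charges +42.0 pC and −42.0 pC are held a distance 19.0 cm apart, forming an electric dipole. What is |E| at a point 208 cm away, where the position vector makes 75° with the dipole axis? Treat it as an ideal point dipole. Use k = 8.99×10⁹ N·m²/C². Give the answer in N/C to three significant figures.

E ≈ 0.00874 N/C

Dipole moment p = qd = (4.20×10⁻¹¹ C)(0.190 m) = 7.98×10⁻¹² C·m.
At angle θ the dipole field magnitude is E = (kp/r³)·√(1 + 3cos²θ).
kp/r³ = (8.99×10⁹)(7.98×10⁻¹²) / (2.08)³ = 0.007972 N/C.
√(1 + 3cos²75°) = √(1 + 3·0.0670) = √1.2010 ≈ 1.0959.
E ≈ 0.007972 × 1.096 = 0.008736 N/C.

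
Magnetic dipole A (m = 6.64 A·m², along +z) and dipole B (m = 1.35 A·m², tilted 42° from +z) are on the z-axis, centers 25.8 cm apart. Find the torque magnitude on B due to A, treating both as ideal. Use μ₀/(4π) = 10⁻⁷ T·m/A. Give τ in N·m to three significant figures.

τ ≈ 6.99×10⁻⁵ N·m

Dipole B is on the axis of dipole A, so B₁ there is axial: B₁ = (μ₀/4π)·2m₁/r³ along +z.
B₁ = 2(10⁻⁷)(6.64)/(0.258)³ = 7.733×10⁻⁵ T.
τ = m₂ B₁ sinθ.
τ = (1.35)(7.733×10⁻⁵)·sin42° = 6.985×10⁻⁵ N·m.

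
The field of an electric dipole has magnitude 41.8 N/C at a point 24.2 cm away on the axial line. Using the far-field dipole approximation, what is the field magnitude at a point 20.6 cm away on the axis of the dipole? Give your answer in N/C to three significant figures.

Dipole fields scale as 1/r³ in the far field; the geometry is the same at both points.
E₂ = E₁ · (r₁/r₂)³ = 41.8 · (24.2/20.6)³.
(r₁/r₂)³ = (1.175)³ = 1.621.
E₂ ≈ 67.77 N/C.

E ≈ 67.8 N/C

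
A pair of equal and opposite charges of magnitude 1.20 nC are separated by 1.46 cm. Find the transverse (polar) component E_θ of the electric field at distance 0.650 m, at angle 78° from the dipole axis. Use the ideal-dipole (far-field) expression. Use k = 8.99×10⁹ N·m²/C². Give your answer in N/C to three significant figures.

E_θ ≈ 0.561 N/C

Dipole moment p = qd = (1.20×10⁻⁹ C)(0.0146 m) = 1.752×10⁻¹¹ C·m.
For a dipole, E_θ = (kp sinθ)/r³.
kp/r³ = (8.99×10⁹)(1.752×10⁻¹¹)/(0.650)³ = 0.5735 N/C.
E_θ = 0.5735·sin78° = 0.5610 N/C.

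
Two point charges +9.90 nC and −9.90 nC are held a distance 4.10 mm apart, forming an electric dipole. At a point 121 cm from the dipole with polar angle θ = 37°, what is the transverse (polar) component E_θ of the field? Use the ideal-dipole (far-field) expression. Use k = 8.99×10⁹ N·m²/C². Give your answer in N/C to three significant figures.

E_θ ≈ 0.124 N/C

Dipole moment p = qd = (9.90×10⁻⁹ C)(0.00410 m) = 4.059×10⁻¹¹ C·m.
For a dipole, E_θ = (kp sinθ)/r³.
kp/r³ = (8.99×10⁹)(4.059×10⁻¹¹)/(1.21)³ = 0.2060 N/C.
E_θ = 0.2060·sin37° = 0.1240 N/C.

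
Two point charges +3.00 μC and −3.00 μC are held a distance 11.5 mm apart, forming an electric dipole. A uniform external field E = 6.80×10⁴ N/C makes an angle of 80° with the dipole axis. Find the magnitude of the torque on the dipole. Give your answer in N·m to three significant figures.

τ ≈ 0.00231 N·m

Dipole moment p = qd = (3.00×10⁻⁶ C)(0.0115 m) = 3.45×10⁻⁸ C·m.
Torque on an electric dipole: τ = pE sinθ.
τ = (3.45×10⁻⁸)(6.80×10⁴)·sin80° = 0.002310 N·m.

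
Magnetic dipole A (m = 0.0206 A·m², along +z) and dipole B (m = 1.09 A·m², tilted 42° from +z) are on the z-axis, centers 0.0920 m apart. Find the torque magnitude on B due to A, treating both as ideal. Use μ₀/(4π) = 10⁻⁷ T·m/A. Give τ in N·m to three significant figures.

τ ≈ 3.86×10⁻⁶ N·m

Dipole B is on the axis of dipole A, so B₁ there is axial: B₁ = (μ₀/4π)·2m₁/r³ along +z.
B₁ = 2(10⁻⁷)(0.0206)/(0.0920)³ = 5.291×10⁻⁶ T.
τ = m₂ B₁ sinθ.
τ = (1.09)(5.291×10⁻⁶)·sin42° = 3.859×10⁻⁶ N·m.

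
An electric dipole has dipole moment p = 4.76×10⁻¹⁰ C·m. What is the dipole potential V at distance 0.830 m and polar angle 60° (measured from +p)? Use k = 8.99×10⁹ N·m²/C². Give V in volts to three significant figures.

The dipole potential is V = kp cosθ / r².
V = (8.99×10⁹)(4.76×10⁻¹⁰)·cos60° / (0.830)² = 3.106 V.

V ≈ 3.11 V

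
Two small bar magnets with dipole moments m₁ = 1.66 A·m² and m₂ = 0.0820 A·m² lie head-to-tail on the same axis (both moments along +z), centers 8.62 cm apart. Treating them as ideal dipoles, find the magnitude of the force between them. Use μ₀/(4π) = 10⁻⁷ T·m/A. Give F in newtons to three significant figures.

On-axis B of dipole 1: B = (μ₀/4π)·2m₁/r³. Force on dipole 2: F = m₂·dB/dr.
dB/dr = −(μ₀/4π)·6m₁/r⁴, so |F| = (μ₀/4π)·6m₁m₂/r⁴.
F = 6(10⁻⁷)(1.66)(0.0820)/(0.0862)⁴ = 0.001479 N.

F ≈ 0.00148 N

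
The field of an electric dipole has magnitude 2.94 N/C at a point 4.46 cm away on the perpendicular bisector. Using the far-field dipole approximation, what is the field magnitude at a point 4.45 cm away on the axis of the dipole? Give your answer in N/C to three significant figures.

Dipole fields scale as 1/r³ in the far field.
The axial field is twice the equatorial field at the same r, so the geometry factor is 2/1.
E₂ = E₁ · (2/1) · (r₁/r₂)³ = 2.94 · 2 · (4.46/4.45)³.
(r₁/r₂)³ = (1.002)³ = 1.007.
E₂ ≈ 5.920 N/C.

E ≈ 5.92 N/C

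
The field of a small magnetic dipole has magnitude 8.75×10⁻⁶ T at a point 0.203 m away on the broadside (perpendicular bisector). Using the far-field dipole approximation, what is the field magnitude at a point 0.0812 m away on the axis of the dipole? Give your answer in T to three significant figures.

Dipole fields scale as 1/r³ in the far field.
The axial field is twice the equatorial field at the same r, so the geometry factor is 2/1.
B₂ = B₁ · (2/1) · (r₁/r₂)³ = 8.75×10⁻⁶ · 2 · (0.203/0.0812)³.
(r₁/r₂)³ = (2.5)³ = 15.63.
B₂ ≈ 2.734×10⁻⁴ T.

B ≈ 2.73×10⁻⁴ T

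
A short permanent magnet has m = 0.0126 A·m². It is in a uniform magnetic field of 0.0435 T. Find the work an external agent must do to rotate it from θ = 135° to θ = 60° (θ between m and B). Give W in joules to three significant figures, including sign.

W_ext = ΔU = −mB cosθ₂ + mB cosθ₁ = mB(cosθ₁ − cosθ₂).
W = (0.0126)(0.0435)·(cos135° − cos60°) = (5.481×10⁻⁴)·(-1.2071) = -6.616×10⁻⁴ J.

W ≈ -6.62×10⁻⁴ J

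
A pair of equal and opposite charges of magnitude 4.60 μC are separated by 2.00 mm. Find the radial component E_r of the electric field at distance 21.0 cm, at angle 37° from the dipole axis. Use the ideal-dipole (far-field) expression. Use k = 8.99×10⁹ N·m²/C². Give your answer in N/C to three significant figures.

E_r ≈ 1.43×10⁴ N/C

Dipole moment p = qd = (4.60×10⁻⁶ C)(0.00200 m) = 9.20×10⁻⁹ C·m.
For a dipole, E_r = (2kp cosθ)/r³.
kp/r³ = (8.99×10⁹)(9.20×10⁻⁹)/(0.210)³ = 8931 N/C.
E_r = 2·8931·cos37° = 1.426×10⁴ N/C.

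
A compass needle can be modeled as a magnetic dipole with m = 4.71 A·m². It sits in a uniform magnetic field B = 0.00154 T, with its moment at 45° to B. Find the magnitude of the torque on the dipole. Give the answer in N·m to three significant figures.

τ ≈ 0.00513 N·m

Torque on a magnetic dipole: τ = mB sinθ.
τ = (4.71)(0.00154)·sin45° = 0.005129 N·m.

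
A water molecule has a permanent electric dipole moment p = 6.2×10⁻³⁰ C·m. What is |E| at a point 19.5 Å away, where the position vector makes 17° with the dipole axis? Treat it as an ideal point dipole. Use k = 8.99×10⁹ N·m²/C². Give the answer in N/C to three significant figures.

E ≈ 1.45×10⁷ N/C

At angle θ the dipole field magnitude is E = (kp/r³)·√(1 + 3cos²θ).
kp/r³ = (8.99×10⁹)(6.20×10⁻³⁰) / (1.95×10⁻⁹)³ = 7.517×10⁶ N/C.
√(1 + 3cos²17°) = √(1 + 3·0.9145) = √3.7436 ≈ 1.9348.
E ≈ 7.517×10⁶ × 1.935 = 1.454×10⁷ N/C.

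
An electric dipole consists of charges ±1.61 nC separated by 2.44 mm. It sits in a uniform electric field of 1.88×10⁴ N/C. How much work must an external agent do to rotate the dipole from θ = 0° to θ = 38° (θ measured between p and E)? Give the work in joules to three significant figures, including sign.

W ≈ 1.57×10⁻⁸ J

Dipole moment p = qd = (1.61×10⁻⁹ C)(0.00244 m) = 3.928×10⁻¹² C·m.
W_ext = ΔU = U(θ₂) − U(θ₁) = −pE cosθ₂ − (−pE cosθ₁) = pE(cosθ₁ − cosθ₂).
W = (3.928×10⁻¹²)(1.88×10⁴)·(cos0° − cos38°) = (7.385×10⁻⁸)·(+0.2120) = 1.565×10⁻⁸ J.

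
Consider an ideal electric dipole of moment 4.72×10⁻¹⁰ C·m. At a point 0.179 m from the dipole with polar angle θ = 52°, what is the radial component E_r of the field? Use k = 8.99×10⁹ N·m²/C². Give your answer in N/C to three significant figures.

For a dipole, E_r = (2kp cosθ)/r³.
kp/r³ = (8.99×10⁹)(4.72×10⁻¹⁰)/(0.179)³ = 739.8 N/C.
E_r = 2·739.8·cos52° = 911.0 N/C.

E_r ≈ 911 N/C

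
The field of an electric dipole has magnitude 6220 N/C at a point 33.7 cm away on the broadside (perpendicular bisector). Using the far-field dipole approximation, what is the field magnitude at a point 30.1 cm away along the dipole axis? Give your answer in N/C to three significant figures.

E ≈ 1.75×10⁴ N/C

Dipole fields scale as 1/r³ in the far field.
The axial field is twice the equatorial field at the same r, so the geometry factor is 2/1.
E₂ = E₁ · (2/1) · (r₁/r₂)³ = 6220 · 2 · (33.7/30.1)³.
(r₁/r₂)³ = (1.12)³ = 1.403.
E₂ ≈ 1.746×10⁴ N/C.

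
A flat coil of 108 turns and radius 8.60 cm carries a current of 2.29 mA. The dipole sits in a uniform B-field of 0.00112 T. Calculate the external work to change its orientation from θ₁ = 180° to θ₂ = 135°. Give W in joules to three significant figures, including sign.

m = NIA = NIπa² = 108·(0.00229)·π·(0.0860)² = 0.005747 A·m².
W_ext = ΔU = −mB cosθ₂ + mB cosθ₁ = mB(cosθ₁ − cosθ₂).
W = (0.005747)(0.00112)·(cos180° − cos135°) = (6.437×10⁻⁶)·(-0.2929) = -1.885×10⁻⁶ J.

W ≈ -1.89×10⁻⁶ J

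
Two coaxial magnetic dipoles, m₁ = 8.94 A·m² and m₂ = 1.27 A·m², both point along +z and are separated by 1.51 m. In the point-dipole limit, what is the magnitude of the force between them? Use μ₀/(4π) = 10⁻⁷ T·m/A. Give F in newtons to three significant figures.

On-axis B of dipole 1: B = (μ₀/4π)·2m₁/r³. Force on dipole 2: F = m₂·dB/dr.
dB/dr = −(μ₀/4π)·6m₁/r⁴, so |F| = (μ₀/4π)·6m₁m₂/r⁴.
F = 6(10⁻⁷)(8.94)(1.27)/(1.51)⁴ = 1.310×10⁻⁶ N.

F ≈ 1.31×10⁻⁶ N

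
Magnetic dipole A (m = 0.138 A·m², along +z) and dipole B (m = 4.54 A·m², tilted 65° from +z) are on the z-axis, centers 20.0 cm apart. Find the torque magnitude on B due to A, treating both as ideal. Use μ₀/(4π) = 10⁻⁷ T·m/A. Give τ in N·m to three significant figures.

τ ≈ 1.42×10⁻⁵ N·m

Dipole B is on the axis of dipole A, so B₁ there is axial: B₁ = (μ₀/4π)·2m₁/r³ along +z.
B₁ = 2(10⁻⁷)(0.138)/(0.200)³ = 3.450×10⁻⁶ T.
τ = m₂ B₁ sinθ.
τ = (4.54)(3.450×10⁻⁶)·sin65° = 1.420×10⁻⁵ N·m.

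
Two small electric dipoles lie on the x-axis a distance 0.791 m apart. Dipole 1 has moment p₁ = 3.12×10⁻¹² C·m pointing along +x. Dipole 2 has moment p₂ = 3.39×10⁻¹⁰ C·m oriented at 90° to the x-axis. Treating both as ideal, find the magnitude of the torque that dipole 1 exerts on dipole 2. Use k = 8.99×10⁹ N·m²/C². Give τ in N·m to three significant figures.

The second dipole sits on the axis of the first, so the field there is axial: E₁ = 2kp₁/r³ along +x.
E₁ = 2(8.99×10⁹)(3.12×10⁻¹²)/(0.791)³ = 0.1133 N/C.
Torque on the second dipole: τ = p₂ E₁ sinθ.
τ = (3.39×10⁻¹⁰)(0.1133)·sin90° = 3.843×10⁻¹¹ N·m.

τ ≈ 3.84×10⁻¹¹ N·m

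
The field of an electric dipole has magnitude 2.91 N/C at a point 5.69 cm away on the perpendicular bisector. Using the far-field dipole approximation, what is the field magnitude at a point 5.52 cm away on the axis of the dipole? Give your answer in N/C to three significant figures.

E ≈ 6.37 N/C

Dipole fields scale as 1/r³ in the far field.
The axial field is twice the equatorial field at the same r, so the geometry factor is 2/1.
E₂ = E₁ · (2/1) · (r₁/r₂)³ = 2.91 · 2 · (5.69/5.52)³.
(r₁/r₂)³ = (1.031)³ = 1.095.
E₂ ≈ 6.374 N/C.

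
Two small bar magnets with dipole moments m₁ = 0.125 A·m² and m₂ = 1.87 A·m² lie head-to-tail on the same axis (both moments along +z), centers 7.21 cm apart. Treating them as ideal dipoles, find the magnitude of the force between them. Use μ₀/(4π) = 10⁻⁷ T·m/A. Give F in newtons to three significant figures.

On-axis B of dipole 1: B = (μ₀/4π)·2m₁/r³. Force on dipole 2: F = m₂·dB/dr.
dB/dr = −(μ₀/4π)·6m₁/r⁴, so |F| = (μ₀/4π)·6m₁m₂/r⁴.
F = 6(10⁻⁷)(0.125)(1.87)/(0.0721)⁴ = 0.005190 N.

F ≈ 0.00519 N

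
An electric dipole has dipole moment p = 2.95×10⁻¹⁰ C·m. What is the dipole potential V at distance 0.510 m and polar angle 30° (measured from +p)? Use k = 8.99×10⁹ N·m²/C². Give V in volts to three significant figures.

The dipole potential is V = kp cosθ / r².
V = (8.99×10⁹)(2.95×10⁻¹⁰)·cos30° / (0.510)² = 8.830 V.

V ≈ 8.83 V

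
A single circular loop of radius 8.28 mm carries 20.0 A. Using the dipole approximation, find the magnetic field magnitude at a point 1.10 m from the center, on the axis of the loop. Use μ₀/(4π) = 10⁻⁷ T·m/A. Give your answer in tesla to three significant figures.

Magnetic moment m = IA = Iπa² = (20.0)·π·(0.00828)² = 0.004308 A·m².
On axis B = (μ₀/4π)·2m/r³.
B = 2·(10⁻⁷)·(0.004308) / (1.10)³ = 6.473×10⁻¹⁰ T.

B ≈ 6.47×10⁻¹⁰ T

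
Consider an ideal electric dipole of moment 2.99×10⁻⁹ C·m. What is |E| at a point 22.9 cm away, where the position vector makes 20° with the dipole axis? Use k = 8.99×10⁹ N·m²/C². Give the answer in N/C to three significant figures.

E ≈ 4280 N/C

At angle θ the dipole field magnitude is E = (kp/r³)·√(1 + 3cos²θ).
kp/r³ = (8.99×10⁹)(2.99×10⁻⁹) / (0.229)³ = 2238 N/C.
√(1 + 3cos²20°) = √(1 + 3·0.8830) = √3.6491 ≈ 1.9103.
E ≈ 2238 × 1.910 = 4276 N/C.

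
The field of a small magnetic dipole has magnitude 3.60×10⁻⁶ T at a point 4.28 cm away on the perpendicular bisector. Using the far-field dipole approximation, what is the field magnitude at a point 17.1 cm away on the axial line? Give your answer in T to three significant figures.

Dipole fields scale as 1/r³ in the far field.
The axial field is twice the equatorial field at the same r, so the geometry factor is 2/1.
B₂ = B₁ · (2/1) · (r₁/r₂)³ = 3.60×10⁻⁶ · 2 · (4.28/17.1)³.
(r₁/r₂)³ = (0.2503)³ = 0.01568.
B₂ ≈ 1.129×10⁻⁷ T.

B ≈ 1.13×10⁻⁷ T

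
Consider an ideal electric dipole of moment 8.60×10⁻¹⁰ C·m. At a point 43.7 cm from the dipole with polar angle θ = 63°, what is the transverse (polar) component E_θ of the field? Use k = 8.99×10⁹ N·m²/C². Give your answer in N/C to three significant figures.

For a dipole, E_θ = (kp sinθ)/r³.
kp/r³ = (8.99×10⁹)(8.60×10⁻¹⁰)/(0.437)³ = 92.64 N/C.
E_θ = 92.64·sin63° = 82.55 N/C.

E_θ ≈ 82.5 N/C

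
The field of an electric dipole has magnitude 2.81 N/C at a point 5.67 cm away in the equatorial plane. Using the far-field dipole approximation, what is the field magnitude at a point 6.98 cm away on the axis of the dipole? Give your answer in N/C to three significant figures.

Dipole fields scale as 1/r³ in the far field.
The axial field is twice the equatorial field at the same r, so the geometry factor is 2/1.
E₂ = E₁ · (2/1) · (r₁/r₂)³ = 2.81 · 2 · (5.67/6.98)³.
(r₁/r₂)³ = (0.8123)³ = 0.536.
E₂ ≈ 3.012 N/C.

E ≈ 3.01 N/C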